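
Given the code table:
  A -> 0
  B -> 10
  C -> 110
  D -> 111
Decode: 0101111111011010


Decoding:
0 -> A
10 -> B
111 -> D
111 -> D
10 -> B
110 -> C
10 -> B


Result: ABDDBCB


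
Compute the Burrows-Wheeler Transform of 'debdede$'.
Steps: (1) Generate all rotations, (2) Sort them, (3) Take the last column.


Rotations (sorted):
  0: $debdede -> last char: e
  1: bdede$de -> last char: e
  2: de$debde -> last char: e
  3: debdede$ -> last char: $
  4: dede$deb -> last char: b
  5: e$debded -> last char: d
  6: ebdede$d -> last char: d
  7: ede$debd -> last char: d


BWT = eee$bddd


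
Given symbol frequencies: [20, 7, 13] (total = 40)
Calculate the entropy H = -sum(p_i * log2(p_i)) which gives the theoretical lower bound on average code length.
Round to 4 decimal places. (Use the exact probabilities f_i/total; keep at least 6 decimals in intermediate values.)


Per-symbol terms -p_i * log2(p_i) with p_i = f_i/40:
  p = 20/40 = 0.500000: log2(p) = -1.000000, -p*log2(p) = 0.500000
  p = 7/40 = 0.175000: log2(p) = -2.514573, -p*log2(p) = 0.440050
  p = 13/40 = 0.325000: log2(p) = -1.621488, -p*log2(p) = 0.526984
H = 0.500000 + 0.440050 + 0.526984 = 1.467034

H = 1.467 bits/symbol


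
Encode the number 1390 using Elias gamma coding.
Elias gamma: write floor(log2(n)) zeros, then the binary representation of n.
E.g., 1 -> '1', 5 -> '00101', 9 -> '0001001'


num_bits = floor(log2(1390)) + 1 = 11
leading_zeros = num_bits - 1 = 10
binary(1390) = 10101101110

Elias gamma(1390) = '0000000000' + '10101101110' = 000000000010101101110 (21 bits)


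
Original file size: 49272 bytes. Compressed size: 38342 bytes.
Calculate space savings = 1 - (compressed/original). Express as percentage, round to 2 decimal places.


ratio = compressed/original = 38342/49272 = 0.77817
savings = 1 - ratio = 1 - 0.77817 = 0.22183
as a percentage: 0.22183 * 100 = 22.18%

Space savings = 1 - 38342/49272 = 22.18%


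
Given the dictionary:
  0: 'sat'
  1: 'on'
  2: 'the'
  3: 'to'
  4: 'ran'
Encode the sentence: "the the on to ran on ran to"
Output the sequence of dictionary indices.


Look up each word in the dictionary:
  'the' -> 2
  'the' -> 2
  'on' -> 1
  'to' -> 3
  'ran' -> 4
  'on' -> 1
  'ran' -> 4
  'to' -> 3

Encoded: [2, 2, 1, 3, 4, 1, 4, 3]


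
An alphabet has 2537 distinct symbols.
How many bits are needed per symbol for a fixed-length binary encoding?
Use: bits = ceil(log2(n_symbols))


log2(2537) = 11.3089
Bracket: 2^11 = 2048 < 2537 <= 2^12 = 4096
So ceil(log2(2537)) = 12

bits = ceil(log2(2537)) = ceil(11.3089) = 12 bits


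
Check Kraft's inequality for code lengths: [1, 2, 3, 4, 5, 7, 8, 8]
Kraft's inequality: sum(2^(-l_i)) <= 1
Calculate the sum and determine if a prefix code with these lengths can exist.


Sum = 2^(-1) + 2^(-2) + 2^(-3) + 2^(-4) + 2^(-5) + 2^(-7) + 2^(-8) + 2^(-8)
    = 0.5 + 0.25 + 0.125 + 0.0625 + 0.03125 + 0.0078125 + 0.00390625 + 0.00390625
    = 252/256 = 0.984375
Since 0.984375 <= 1, Kraft's inequality IS satisfied.
A prefix code with these lengths CAN exist.

Kraft sum = 0.984375. Satisfied.


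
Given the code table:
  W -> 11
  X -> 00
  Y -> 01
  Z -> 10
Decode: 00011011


Decoding:
00 -> X
01 -> Y
10 -> Z
11 -> W


Result: XYZW


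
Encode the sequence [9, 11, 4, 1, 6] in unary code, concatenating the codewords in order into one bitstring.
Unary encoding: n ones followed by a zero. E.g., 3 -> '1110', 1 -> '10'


Encode each number as n ones followed by a terminating 0:
  9 -> 1111111110 (10 bits)
  11 -> 111111111110 (12 bits)
  4 -> 11110 (5 bits)
  1 -> 10 (2 bits)
  6 -> 1111110 (7 bits)
Total length = 10 + 12 + 5 + 2 + 7 = 36 bits.

Unary([9, 11, 4, 1, 6]) = 111111111011111111111011110101111110 (36 bits)


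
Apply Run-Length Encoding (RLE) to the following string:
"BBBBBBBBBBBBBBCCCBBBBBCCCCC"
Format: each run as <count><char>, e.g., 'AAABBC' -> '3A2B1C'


Scanning runs left to right:
  i=0: run of 'B' x 14 -> '14B'
  i=14: run of 'C' x 3 -> '3C'
  i=17: run of 'B' x 5 -> '5B'
  i=22: run of 'C' x 5 -> '5C'

RLE = 14B3C5B5C


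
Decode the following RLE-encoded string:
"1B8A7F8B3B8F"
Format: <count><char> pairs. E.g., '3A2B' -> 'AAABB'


Expanding each <count><char> pair:
  1B -> 'B'
  8A -> 'AAAAAAAA'
  7F -> 'FFFFFFF'
  8B -> 'BBBBBBBB'
  3B -> 'BBB'
  8F -> 'FFFFFFFF'

Decoded = BAAAAAAAAFFFFFFFBBBBBBBBBBBFFFFFFFF


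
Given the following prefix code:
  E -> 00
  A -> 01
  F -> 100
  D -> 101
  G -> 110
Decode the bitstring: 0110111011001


Decoding step by step:
Bits 01 -> A
Bits 101 -> D
Bits 110 -> G
Bits 110 -> G
Bits 01 -> A


Decoded message: ADGGA


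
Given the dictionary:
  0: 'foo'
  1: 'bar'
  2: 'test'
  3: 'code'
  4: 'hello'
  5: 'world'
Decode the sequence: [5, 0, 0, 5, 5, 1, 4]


Look up each index in the dictionary:
  5 -> 'world'
  0 -> 'foo'
  0 -> 'foo'
  5 -> 'world'
  5 -> 'world'
  1 -> 'bar'
  4 -> 'hello'

Decoded: "world foo foo world world bar hello"


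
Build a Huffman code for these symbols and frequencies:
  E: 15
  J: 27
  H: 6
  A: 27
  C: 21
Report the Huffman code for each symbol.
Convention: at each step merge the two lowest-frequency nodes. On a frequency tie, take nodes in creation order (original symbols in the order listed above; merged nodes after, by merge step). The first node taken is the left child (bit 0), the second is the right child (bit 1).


Huffman tree construction:
Step 1: Merge H(6) + E(15) = 21
Step 2: Merge C(21) + (H+E)(21) = 42
Step 3: Merge J(27) + A(27) = 54
Step 4: Merge (C+(H+E))(42) + (J+A)(54) = 96
Read each symbol's code off the tree from the root (left child = 0, right child = 1).

Codes:
  E: 011 (length 3)
  J: 10 (length 2)
  H: 010 (length 3)
  A: 11 (length 2)
  C: 00 (length 2)
Average code length: 213/96 = 2.2188 bits/symbol


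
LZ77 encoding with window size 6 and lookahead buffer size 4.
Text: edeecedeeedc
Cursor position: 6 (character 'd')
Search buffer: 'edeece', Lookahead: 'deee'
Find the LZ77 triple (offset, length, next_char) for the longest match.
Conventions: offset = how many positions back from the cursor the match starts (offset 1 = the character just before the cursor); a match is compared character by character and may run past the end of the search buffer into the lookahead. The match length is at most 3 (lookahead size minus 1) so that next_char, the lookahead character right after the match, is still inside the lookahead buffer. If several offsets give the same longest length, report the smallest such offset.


Try each offset into the search buffer:
  offset=1 (pos 5, char 'e'): match length 0
  offset=2 (pos 4, char 'c'): match length 0
  offset=3 (pos 3, char 'e'): match length 0
  offset=4 (pos 2, char 'e'): match length 0
  offset=5 (pos 1, char 'd'): match length 3
  offset=6 (pos 0, char 'e'): match length 0
Longest match has length 3 at offset 5.
next_char = character at position 6 + 3 = 9 -> 'e'

Best match: offset=5, length=3 (matching 'dee' starting at position 1)
LZ77 triple: (5, 3, 'e')


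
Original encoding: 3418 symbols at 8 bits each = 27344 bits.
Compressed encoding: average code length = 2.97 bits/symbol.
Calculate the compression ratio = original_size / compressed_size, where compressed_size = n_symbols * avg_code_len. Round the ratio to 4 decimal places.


original_size = n_symbols * orig_bits = 3418 * 8 = 27344 bits
compressed_size = n_symbols * avg_code_len = 3418 * 2.97 = 10151.46 bits
ratio = original_size / compressed_size = 27344 / 10151.46 = 2.6936

Compression ratio = 2.6936


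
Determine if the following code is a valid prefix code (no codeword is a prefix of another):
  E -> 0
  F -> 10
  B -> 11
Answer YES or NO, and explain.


Checking each pair (does one codeword prefix another?):
  E='0' vs F='10': no prefix
  E='0' vs B='11': no prefix
  F='10' vs E='0': no prefix
  F='10' vs B='11': no prefix
  B='11' vs E='0': no prefix
  B='11' vs F='10': no prefix
No violation found over all pairs.

YES -- this is a valid prefix code. No codeword is a prefix of any other codeword.


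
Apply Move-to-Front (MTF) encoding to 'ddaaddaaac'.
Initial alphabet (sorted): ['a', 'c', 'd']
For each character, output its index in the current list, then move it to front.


MTF encoding:
'd': index 2 in ['a', 'c', 'd'] -> ['d', 'a', 'c']
'd': index 0 in ['d', 'a', 'c'] -> ['d', 'a', 'c']
'a': index 1 in ['d', 'a', 'c'] -> ['a', 'd', 'c']
'a': index 0 in ['a', 'd', 'c'] -> ['a', 'd', 'c']
'd': index 1 in ['a', 'd', 'c'] -> ['d', 'a', 'c']
'd': index 0 in ['d', 'a', 'c'] -> ['d', 'a', 'c']
'a': index 1 in ['d', 'a', 'c'] -> ['a', 'd', 'c']
'a': index 0 in ['a', 'd', 'c'] -> ['a', 'd', 'c']
'a': index 0 in ['a', 'd', 'c'] -> ['a', 'd', 'c']
'c': index 2 in ['a', 'd', 'c'] -> ['c', 'a', 'd']


Output: [2, 0, 1, 0, 1, 0, 1, 0, 0, 2]


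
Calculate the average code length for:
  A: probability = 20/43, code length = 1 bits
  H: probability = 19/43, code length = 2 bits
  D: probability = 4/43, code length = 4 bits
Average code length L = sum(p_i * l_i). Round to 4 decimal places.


Weighted contributions p_i * l_i:
  A: (20/43) * 1 = 20/43
  H: (19/43) * 2 = 38/43
  D: (4/43) * 4 = 16/43
Sum = (20 + 38 + 16)/43 = 74/43

L = 74/43 = 1.7209 bits/symbol


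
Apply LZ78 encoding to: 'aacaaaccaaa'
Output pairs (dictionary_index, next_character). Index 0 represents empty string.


LZ78 encoding steps:
Dictionary: {0: ''}
Step 1: w='' (idx 0), next='a' -> output (0, 'a'), add 'a' as idx 1
Step 2: w='a' (idx 1), next='c' -> output (1, 'c'), add 'ac' as idx 2
Step 3: w='a' (idx 1), next='a' -> output (1, 'a'), add 'aa' as idx 3
Step 4: w='ac' (idx 2), next='c' -> output (2, 'c'), add 'acc' as idx 4
Step 5: w='aa' (idx 3), next='a' -> output (3, 'a'), add 'aaa' as idx 5


Encoded: [(0, 'a'), (1, 'c'), (1, 'a'), (2, 'c'), (3, 'a')]


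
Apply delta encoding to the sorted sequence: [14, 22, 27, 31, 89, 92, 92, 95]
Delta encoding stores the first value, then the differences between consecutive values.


First value: 14
Deltas:
  22 - 14 = 8
  27 - 22 = 5
  31 - 27 = 4
  89 - 31 = 58
  92 - 89 = 3
  92 - 92 = 0
  95 - 92 = 3


Delta encoded: [14, 8, 5, 4, 58, 3, 0, 3]


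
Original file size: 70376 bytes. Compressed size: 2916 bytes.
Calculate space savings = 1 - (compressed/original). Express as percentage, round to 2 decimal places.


ratio = compressed/original = 2916/70376 = 0.041435
savings = 1 - ratio = 1 - 0.041435 = 0.958565
as a percentage: 0.958565 * 100 = 95.86%

Space savings = 1 - 2916/70376 = 95.86%


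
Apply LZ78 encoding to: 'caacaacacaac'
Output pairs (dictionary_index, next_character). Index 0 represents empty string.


LZ78 encoding steps:
Dictionary: {0: ''}
Step 1: w='' (idx 0), next='c' -> output (0, 'c'), add 'c' as idx 1
Step 2: w='' (idx 0), next='a' -> output (0, 'a'), add 'a' as idx 2
Step 3: w='a' (idx 2), next='c' -> output (2, 'c'), add 'ac' as idx 3
Step 4: w='a' (idx 2), next='a' -> output (2, 'a'), add 'aa' as idx 4
Step 5: w='c' (idx 1), next='a' -> output (1, 'a'), add 'ca' as idx 5
Step 6: w='ca' (idx 5), next='a' -> output (5, 'a'), add 'caa' as idx 6
Step 7: w='c' (idx 1), end of input -> output (1, '')


Encoded: [(0, 'c'), (0, 'a'), (2, 'c'), (2, 'a'), (1, 'a'), (5, 'a'), (1, '')]


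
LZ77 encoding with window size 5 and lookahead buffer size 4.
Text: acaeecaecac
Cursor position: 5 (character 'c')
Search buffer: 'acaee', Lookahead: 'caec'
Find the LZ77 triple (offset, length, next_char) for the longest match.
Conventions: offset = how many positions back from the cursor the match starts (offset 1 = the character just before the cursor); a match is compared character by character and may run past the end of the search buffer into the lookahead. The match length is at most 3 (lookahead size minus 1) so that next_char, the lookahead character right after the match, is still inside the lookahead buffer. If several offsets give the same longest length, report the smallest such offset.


Try each offset into the search buffer:
  offset=1 (pos 4, char 'e'): match length 0
  offset=2 (pos 3, char 'e'): match length 0
  offset=3 (pos 2, char 'a'): match length 0
  offset=4 (pos 1, char 'c'): match length 3
  offset=5 (pos 0, char 'a'): match length 0
Longest match has length 3 at offset 4.
next_char = character at position 5 + 3 = 8 -> 'c'

Best match: offset=4, length=3 (matching 'cae' starting at position 1)
LZ77 triple: (4, 3, 'c')


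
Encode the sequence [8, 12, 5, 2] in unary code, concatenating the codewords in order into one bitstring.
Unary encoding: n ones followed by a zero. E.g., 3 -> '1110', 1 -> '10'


Encode each number as n ones followed by a terminating 0:
  8 -> 111111110 (9 bits)
  12 -> 1111111111110 (13 bits)
  5 -> 111110 (6 bits)
  2 -> 110 (3 bits)
Total length = 9 + 13 + 6 + 3 = 31 bits.

Unary([8, 12, 5, 2]) = 1111111101111111111110111110110 (31 bits)


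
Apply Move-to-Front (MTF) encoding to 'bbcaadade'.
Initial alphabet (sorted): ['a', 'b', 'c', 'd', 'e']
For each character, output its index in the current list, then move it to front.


MTF encoding:
'b': index 1 in ['a', 'b', 'c', 'd', 'e'] -> ['b', 'a', 'c', 'd', 'e']
'b': index 0 in ['b', 'a', 'c', 'd', 'e'] -> ['b', 'a', 'c', 'd', 'e']
'c': index 2 in ['b', 'a', 'c', 'd', 'e'] -> ['c', 'b', 'a', 'd', 'e']
'a': index 2 in ['c', 'b', 'a', 'd', 'e'] -> ['a', 'c', 'b', 'd', 'e']
'a': index 0 in ['a', 'c', 'b', 'd', 'e'] -> ['a', 'c', 'b', 'd', 'e']
'd': index 3 in ['a', 'c', 'b', 'd', 'e'] -> ['d', 'a', 'c', 'b', 'e']
'a': index 1 in ['d', 'a', 'c', 'b', 'e'] -> ['a', 'd', 'c', 'b', 'e']
'd': index 1 in ['a', 'd', 'c', 'b', 'e'] -> ['d', 'a', 'c', 'b', 'e']
'e': index 4 in ['d', 'a', 'c', 'b', 'e'] -> ['e', 'd', 'a', 'c', 'b']


Output: [1, 0, 2, 2, 0, 3, 1, 1, 4]


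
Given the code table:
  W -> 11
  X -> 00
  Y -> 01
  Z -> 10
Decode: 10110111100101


Decoding:
10 -> Z
11 -> W
01 -> Y
11 -> W
10 -> Z
01 -> Y
01 -> Y


Result: ZWYWZYY


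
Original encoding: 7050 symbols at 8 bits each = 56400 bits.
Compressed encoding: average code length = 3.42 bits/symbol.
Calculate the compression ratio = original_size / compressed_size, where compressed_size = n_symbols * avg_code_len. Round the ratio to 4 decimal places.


original_size = n_symbols * orig_bits = 7050 * 8 = 56400 bits
compressed_size = n_symbols * avg_code_len = 7050 * 3.42 = 24111.0 bits
ratio = original_size / compressed_size = 56400 / 24111.0 = 2.3392

Compression ratio = 2.3392


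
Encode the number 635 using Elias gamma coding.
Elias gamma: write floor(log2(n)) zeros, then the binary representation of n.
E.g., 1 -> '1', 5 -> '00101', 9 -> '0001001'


num_bits = floor(log2(635)) + 1 = 10
leading_zeros = num_bits - 1 = 9
binary(635) = 1001111011

Elias gamma(635) = '000000000' + '1001111011' = 0000000001001111011 (19 bits)


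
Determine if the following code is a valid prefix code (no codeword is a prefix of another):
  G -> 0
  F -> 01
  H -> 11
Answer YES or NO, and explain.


Checking each pair (does one codeword prefix another?):
  G='0' vs F='01': prefix -- VIOLATION

NO -- this is NOT a valid prefix code. G (0) is a prefix of F (01).


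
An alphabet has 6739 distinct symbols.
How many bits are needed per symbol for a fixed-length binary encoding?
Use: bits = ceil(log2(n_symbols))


log2(6739) = 12.7183
Bracket: 2^12 = 4096 < 6739 <= 2^13 = 8192
So ceil(log2(6739)) = 13

bits = ceil(log2(6739)) = ceil(12.7183) = 13 bits


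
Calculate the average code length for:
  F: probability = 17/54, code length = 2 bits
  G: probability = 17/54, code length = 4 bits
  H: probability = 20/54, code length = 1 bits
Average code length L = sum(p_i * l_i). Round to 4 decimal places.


Weighted contributions p_i * l_i:
  F: (17/54) * 2 = 34/54
  G: (17/54) * 4 = 68/54
  H: (20/54) * 1 = 20/54
Sum = (34 + 68 + 20)/54 = 122/54

L = 122/54 = 2.2593 bits/symbol


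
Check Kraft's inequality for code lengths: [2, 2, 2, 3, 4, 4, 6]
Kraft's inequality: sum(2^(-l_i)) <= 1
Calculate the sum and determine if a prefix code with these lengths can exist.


Sum = 2^(-2) + 2^(-2) + 2^(-2) + 2^(-3) + 2^(-4) + 2^(-4) + 2^(-6)
    = 0.25 + 0.25 + 0.25 + 0.125 + 0.0625 + 0.0625 + 0.015625
    = 65/64 = 1.015625
Since 1.015625 > 1, Kraft's inequality is NOT satisfied.
A prefix code with these lengths CANNOT exist.

Kraft sum = 1.015625. Not satisfied.


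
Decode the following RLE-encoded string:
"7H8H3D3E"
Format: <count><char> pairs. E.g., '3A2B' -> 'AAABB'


Expanding each <count><char> pair:
  7H -> 'HHHHHHH'
  8H -> 'HHHHHHHH'
  3D -> 'DDD'
  3E -> 'EEE'

Decoded = HHHHHHHHHHHHHHHDDDEEE


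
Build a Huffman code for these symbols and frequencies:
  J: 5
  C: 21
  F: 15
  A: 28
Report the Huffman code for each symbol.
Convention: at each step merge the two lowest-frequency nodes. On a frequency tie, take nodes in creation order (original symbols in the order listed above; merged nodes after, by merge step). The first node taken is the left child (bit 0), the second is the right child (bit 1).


Huffman tree construction:
Step 1: Merge J(5) + F(15) = 20
Step 2: Merge (J+F)(20) + C(21) = 41
Step 3: Merge A(28) + ((J+F)+C)(41) = 69
Read each symbol's code off the tree from the root (left child = 0, right child = 1).

Codes:
  J: 100 (length 3)
  C: 11 (length 2)
  F: 101 (length 3)
  A: 0 (length 1)
Average code length: 130/69 = 1.8841 bits/symbol


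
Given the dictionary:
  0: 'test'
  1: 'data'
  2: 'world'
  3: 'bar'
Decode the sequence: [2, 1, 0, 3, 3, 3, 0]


Look up each index in the dictionary:
  2 -> 'world'
  1 -> 'data'
  0 -> 'test'
  3 -> 'bar'
  3 -> 'bar'
  3 -> 'bar'
  0 -> 'test'

Decoded: "world data test bar bar bar test"


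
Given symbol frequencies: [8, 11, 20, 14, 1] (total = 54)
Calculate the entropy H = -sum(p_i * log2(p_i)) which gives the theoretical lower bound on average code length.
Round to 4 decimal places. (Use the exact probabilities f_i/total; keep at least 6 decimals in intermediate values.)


Per-symbol terms -p_i * log2(p_i) with p_i = f_i/54:
  p = 8/54 = 0.148148: log2(p) = -2.754888, -p*log2(p) = 0.408131
  p = 11/54 = 0.203704: log2(p) = -2.295456, -p*log2(p) = 0.467593
  p = 20/54 = 0.370370: log2(p) = -1.432959, -p*log2(p) = 0.530726
  p = 14/54 = 0.259259: log2(p) = -1.947533, -p*log2(p) = 0.504916
  p = 1/54 = 0.018519: log2(p) = -5.754888, -p*log2(p) = 0.106572
H = 0.408131 + 0.467593 + 0.530726 + 0.504916 + 0.106572 = 2.017938

H = 2.0179 bits/symbol


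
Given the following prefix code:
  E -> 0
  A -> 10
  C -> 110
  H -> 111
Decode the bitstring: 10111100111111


Decoding step by step:
Bits 10 -> A
Bits 111 -> H
Bits 10 -> A
Bits 0 -> E
Bits 111 -> H
Bits 111 -> H


Decoded message: AHAEHH


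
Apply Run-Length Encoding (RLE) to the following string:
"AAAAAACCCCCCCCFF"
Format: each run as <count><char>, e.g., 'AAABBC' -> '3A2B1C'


Scanning runs left to right:
  i=0: run of 'A' x 6 -> '6A'
  i=6: run of 'C' x 8 -> '8C'
  i=14: run of 'F' x 2 -> '2F'

RLE = 6A8C2F


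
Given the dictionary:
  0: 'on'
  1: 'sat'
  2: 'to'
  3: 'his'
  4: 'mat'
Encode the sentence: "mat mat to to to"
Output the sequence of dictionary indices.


Look up each word in the dictionary:
  'mat' -> 4
  'mat' -> 4
  'to' -> 2
  'to' -> 2
  'to' -> 2

Encoded: [4, 4, 2, 2, 2]


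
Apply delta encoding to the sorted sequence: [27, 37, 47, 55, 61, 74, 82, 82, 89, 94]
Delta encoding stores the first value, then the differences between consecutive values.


First value: 27
Deltas:
  37 - 27 = 10
  47 - 37 = 10
  55 - 47 = 8
  61 - 55 = 6
  74 - 61 = 13
  82 - 74 = 8
  82 - 82 = 0
  89 - 82 = 7
  94 - 89 = 5


Delta encoded: [27, 10, 10, 8, 6, 13, 8, 0, 7, 5]


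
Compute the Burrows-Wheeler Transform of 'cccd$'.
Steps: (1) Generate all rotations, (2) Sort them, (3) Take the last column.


Rotations (sorted):
  0: $cccd -> last char: d
  1: cccd$ -> last char: $
  2: ccd$c -> last char: c
  3: cd$cc -> last char: c
  4: d$ccc -> last char: c


BWT = d$ccc


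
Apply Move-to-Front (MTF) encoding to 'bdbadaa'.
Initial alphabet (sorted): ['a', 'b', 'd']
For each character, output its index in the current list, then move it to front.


MTF encoding:
'b': index 1 in ['a', 'b', 'd'] -> ['b', 'a', 'd']
'd': index 2 in ['b', 'a', 'd'] -> ['d', 'b', 'a']
'b': index 1 in ['d', 'b', 'a'] -> ['b', 'd', 'a']
'a': index 2 in ['b', 'd', 'a'] -> ['a', 'b', 'd']
'd': index 2 in ['a', 'b', 'd'] -> ['d', 'a', 'b']
'a': index 1 in ['d', 'a', 'b'] -> ['a', 'd', 'b']
'a': index 0 in ['a', 'd', 'b'] -> ['a', 'd', 'b']


Output: [1, 2, 1, 2, 2, 1, 0]


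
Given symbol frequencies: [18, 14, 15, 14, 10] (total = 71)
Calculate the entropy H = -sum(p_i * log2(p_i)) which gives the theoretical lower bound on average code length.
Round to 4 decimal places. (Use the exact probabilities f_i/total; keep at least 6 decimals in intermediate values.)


Per-symbol terms -p_i * log2(p_i) with p_i = f_i/71:
  p = 18/71 = 0.253521: log2(p) = -1.979822, -p*log2(p) = 0.501927
  p = 14/71 = 0.197183: log2(p) = -2.342392, -p*log2(p) = 0.461880
  p = 15/71 = 0.211268: log2(p) = -2.242857, -p*log2(p) = 0.473843
  p = 14/71 = 0.197183: log2(p) = -2.342392, -p*log2(p) = 0.461880
  p = 10/71 = 0.140845: log2(p) = -2.827819, -p*log2(p) = 0.398284
H = 0.501927 + 0.461880 + 0.473843 + 0.461880 + 0.398284 = 2.297814

H = 2.2978 bits/symbol


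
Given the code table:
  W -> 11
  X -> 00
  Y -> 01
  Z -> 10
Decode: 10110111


Decoding:
10 -> Z
11 -> W
01 -> Y
11 -> W


Result: ZWYW


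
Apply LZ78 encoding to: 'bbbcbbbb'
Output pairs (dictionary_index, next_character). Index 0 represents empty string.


LZ78 encoding steps:
Dictionary: {0: ''}
Step 1: w='' (idx 0), next='b' -> output (0, 'b'), add 'b' as idx 1
Step 2: w='b' (idx 1), next='b' -> output (1, 'b'), add 'bb' as idx 2
Step 3: w='' (idx 0), next='c' -> output (0, 'c'), add 'c' as idx 3
Step 4: w='bb' (idx 2), next='b' -> output (2, 'b'), add 'bbb' as idx 4
Step 5: w='b' (idx 1), end of input -> output (1, '')


Encoded: [(0, 'b'), (1, 'b'), (0, 'c'), (2, 'b'), (1, '')]


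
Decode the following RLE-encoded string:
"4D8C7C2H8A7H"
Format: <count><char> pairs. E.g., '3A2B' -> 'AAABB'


Expanding each <count><char> pair:
  4D -> 'DDDD'
  8C -> 'CCCCCCCC'
  7C -> 'CCCCCCC'
  2H -> 'HH'
  8A -> 'AAAAAAAA'
  7H -> 'HHHHHHH'

Decoded = DDDDCCCCCCCCCCCCCCCHHAAAAAAAAHHHHHHH


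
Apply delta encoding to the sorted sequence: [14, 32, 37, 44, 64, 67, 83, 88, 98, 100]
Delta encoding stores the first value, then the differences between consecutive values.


First value: 14
Deltas:
  32 - 14 = 18
  37 - 32 = 5
  44 - 37 = 7
  64 - 44 = 20
  67 - 64 = 3
  83 - 67 = 16
  88 - 83 = 5
  98 - 88 = 10
  100 - 98 = 2


Delta encoded: [14, 18, 5, 7, 20, 3, 16, 5, 10, 2]


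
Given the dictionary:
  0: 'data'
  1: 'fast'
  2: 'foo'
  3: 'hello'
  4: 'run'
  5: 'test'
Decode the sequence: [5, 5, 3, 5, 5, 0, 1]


Look up each index in the dictionary:
  5 -> 'test'
  5 -> 'test'
  3 -> 'hello'
  5 -> 'test'
  5 -> 'test'
  0 -> 'data'
  1 -> 'fast'

Decoded: "test test hello test test data fast"


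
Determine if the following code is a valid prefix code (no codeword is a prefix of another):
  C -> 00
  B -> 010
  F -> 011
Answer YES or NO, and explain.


Checking each pair (does one codeword prefix another?):
  C='00' vs B='010': no prefix
  C='00' vs F='011': no prefix
  B='010' vs C='00': no prefix
  B='010' vs F='011': no prefix
  F='011' vs C='00': no prefix
  F='011' vs B='010': no prefix
No violation found over all pairs.

YES -- this is a valid prefix code. No codeword is a prefix of any other codeword.


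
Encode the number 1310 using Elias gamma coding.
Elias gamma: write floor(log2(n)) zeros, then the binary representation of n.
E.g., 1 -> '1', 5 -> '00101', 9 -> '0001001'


num_bits = floor(log2(1310)) + 1 = 11
leading_zeros = num_bits - 1 = 10
binary(1310) = 10100011110

Elias gamma(1310) = '0000000000' + '10100011110' = 000000000010100011110 (21 bits)


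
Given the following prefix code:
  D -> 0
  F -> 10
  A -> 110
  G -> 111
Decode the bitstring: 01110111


Decoding step by step:
Bits 0 -> D
Bits 111 -> G
Bits 0 -> D
Bits 111 -> G


Decoded message: DGDG


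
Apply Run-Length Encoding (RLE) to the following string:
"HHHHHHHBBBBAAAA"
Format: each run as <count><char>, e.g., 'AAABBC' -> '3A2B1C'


Scanning runs left to right:
  i=0: run of 'H' x 7 -> '7H'
  i=7: run of 'B' x 4 -> '4B'
  i=11: run of 'A' x 4 -> '4A'

RLE = 7H4B4A


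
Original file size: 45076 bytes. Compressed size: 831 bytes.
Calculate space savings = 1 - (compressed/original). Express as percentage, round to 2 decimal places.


ratio = compressed/original = 831/45076 = 0.018436
savings = 1 - ratio = 1 - 0.018436 = 0.981564
as a percentage: 0.981564 * 100 = 98.16%

Space savings = 1 - 831/45076 = 98.16%


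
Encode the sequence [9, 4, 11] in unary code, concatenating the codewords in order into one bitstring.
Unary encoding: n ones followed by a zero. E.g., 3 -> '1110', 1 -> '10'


Encode each number as n ones followed by a terminating 0:
  9 -> 1111111110 (10 bits)
  4 -> 11110 (5 bits)
  11 -> 111111111110 (12 bits)
Total length = 10 + 5 + 12 = 27 bits.

Unary([9, 4, 11]) = 111111111011110111111111110 (27 bits)


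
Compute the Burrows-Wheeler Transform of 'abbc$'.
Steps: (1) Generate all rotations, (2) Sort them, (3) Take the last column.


Rotations (sorted):
  0: $abbc -> last char: c
  1: abbc$ -> last char: $
  2: bbc$a -> last char: a
  3: bc$ab -> last char: b
  4: c$abb -> last char: b


BWT = c$abb


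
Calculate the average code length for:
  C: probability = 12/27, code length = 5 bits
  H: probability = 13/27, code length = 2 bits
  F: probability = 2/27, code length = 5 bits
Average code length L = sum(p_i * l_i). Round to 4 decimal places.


Weighted contributions p_i * l_i:
  C: (12/27) * 5 = 60/27
  H: (13/27) * 2 = 26/27
  F: (2/27) * 5 = 10/27
Sum = (60 + 26 + 10)/27 = 96/27

L = 96/27 = 3.5556 bits/symbol


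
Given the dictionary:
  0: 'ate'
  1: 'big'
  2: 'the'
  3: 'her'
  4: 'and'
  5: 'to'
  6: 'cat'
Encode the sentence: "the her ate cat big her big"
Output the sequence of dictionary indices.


Look up each word in the dictionary:
  'the' -> 2
  'her' -> 3
  'ate' -> 0
  'cat' -> 6
  'big' -> 1
  'her' -> 3
  'big' -> 1

Encoded: [2, 3, 0, 6, 1, 3, 1]


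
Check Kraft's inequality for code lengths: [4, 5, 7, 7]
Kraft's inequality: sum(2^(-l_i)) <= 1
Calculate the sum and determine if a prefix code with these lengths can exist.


Sum = 2^(-4) + 2^(-5) + 2^(-7) + 2^(-7)
    = 0.0625 + 0.03125 + 0.0078125 + 0.0078125
    = 14/128 = 0.109375
Since 0.109375 <= 1, Kraft's inequality IS satisfied.
A prefix code with these lengths CAN exist.

Kraft sum = 0.109375. Satisfied.


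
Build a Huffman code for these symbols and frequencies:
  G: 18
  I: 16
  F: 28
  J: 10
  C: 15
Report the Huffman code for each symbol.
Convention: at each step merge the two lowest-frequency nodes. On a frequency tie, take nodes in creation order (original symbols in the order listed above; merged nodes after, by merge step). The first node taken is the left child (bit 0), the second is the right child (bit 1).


Huffman tree construction:
Step 1: Merge J(10) + C(15) = 25
Step 2: Merge I(16) + G(18) = 34
Step 3: Merge (J+C)(25) + F(28) = 53
Step 4: Merge (I+G)(34) + ((J+C)+F)(53) = 87
Read each symbol's code off the tree from the root (left child = 0, right child = 1).

Codes:
  G: 01 (length 2)
  I: 00 (length 2)
  F: 11 (length 2)
  J: 100 (length 3)
  C: 101 (length 3)
Average code length: 199/87 = 2.2874 bits/symbol


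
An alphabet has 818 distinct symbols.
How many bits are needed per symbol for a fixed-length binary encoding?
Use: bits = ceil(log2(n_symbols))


log2(818) = 9.676
Bracket: 2^9 = 512 < 818 <= 2^10 = 1024
So ceil(log2(818)) = 10

bits = ceil(log2(818)) = ceil(9.676) = 10 bits


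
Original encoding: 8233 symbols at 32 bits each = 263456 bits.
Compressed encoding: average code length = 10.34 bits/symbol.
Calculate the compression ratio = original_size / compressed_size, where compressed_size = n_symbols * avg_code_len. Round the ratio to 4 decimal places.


original_size = n_symbols * orig_bits = 8233 * 32 = 263456 bits
compressed_size = n_symbols * avg_code_len = 8233 * 10.34 = 85129.22 bits
ratio = original_size / compressed_size = 263456 / 85129.22 = 3.0948

Compression ratio = 3.0948


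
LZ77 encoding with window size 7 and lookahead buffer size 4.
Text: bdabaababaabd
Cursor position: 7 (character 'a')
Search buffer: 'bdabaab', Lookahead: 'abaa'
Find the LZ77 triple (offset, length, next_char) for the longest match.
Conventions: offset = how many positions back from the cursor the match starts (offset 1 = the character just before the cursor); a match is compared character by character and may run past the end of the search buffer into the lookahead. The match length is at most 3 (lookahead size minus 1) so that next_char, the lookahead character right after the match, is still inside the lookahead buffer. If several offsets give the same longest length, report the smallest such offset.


Try each offset into the search buffer:
  offset=1 (pos 6, char 'b'): match length 0
  offset=2 (pos 5, char 'a'): match length 3
  offset=3 (pos 4, char 'a'): match length 1
  offset=4 (pos 3, char 'b'): match length 0
  offset=5 (pos 2, char 'a'): match length 3
  offset=6 (pos 1, char 'd'): match length 0
  offset=7 (pos 0, char 'b'): match length 0
Longest match has length 3, found at offsets 2, 5; take the smallest, offset 2.
next_char = character at position 7 + 3 = 10 -> 'a'

Best match: offset=2, length=3 (matching 'aba' starting at position 5)
LZ77 triple: (2, 3, 'a')


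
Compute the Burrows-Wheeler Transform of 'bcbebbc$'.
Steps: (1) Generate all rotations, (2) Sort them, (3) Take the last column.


Rotations (sorted):
  0: $bcbebbc -> last char: c
  1: bbc$bcbe -> last char: e
  2: bc$bcbeb -> last char: b
  3: bcbebbc$ -> last char: $
  4: bebbc$bc -> last char: c
  5: c$bcbebb -> last char: b
  6: cbebbc$b -> last char: b
  7: ebbc$bcb -> last char: b


BWT = ceb$cbbb


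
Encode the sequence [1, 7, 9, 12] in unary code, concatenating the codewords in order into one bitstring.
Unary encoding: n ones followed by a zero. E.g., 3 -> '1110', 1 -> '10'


Encode each number as n ones followed by a terminating 0:
  1 -> 10 (2 bits)
  7 -> 11111110 (8 bits)
  9 -> 1111111110 (10 bits)
  12 -> 1111111111110 (13 bits)
Total length = 2 + 8 + 10 + 13 = 33 bits.

Unary([1, 7, 9, 12]) = 101111111011111111101111111111110 (33 bits)


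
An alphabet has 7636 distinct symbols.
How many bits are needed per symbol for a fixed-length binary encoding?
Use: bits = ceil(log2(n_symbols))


log2(7636) = 12.8986
Bracket: 2^12 = 4096 < 7636 <= 2^13 = 8192
So ceil(log2(7636)) = 13

bits = ceil(log2(7636)) = ceil(12.8986) = 13 bits


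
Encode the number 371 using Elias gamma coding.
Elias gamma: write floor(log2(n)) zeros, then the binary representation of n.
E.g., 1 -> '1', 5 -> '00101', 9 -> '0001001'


num_bits = floor(log2(371)) + 1 = 9
leading_zeros = num_bits - 1 = 8
binary(371) = 101110011

Elias gamma(371) = '00000000' + '101110011' = 00000000101110011 (17 bits)


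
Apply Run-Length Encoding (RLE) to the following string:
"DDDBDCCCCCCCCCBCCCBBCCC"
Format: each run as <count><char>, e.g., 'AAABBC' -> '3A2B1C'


Scanning runs left to right:
  i=0: run of 'D' x 3 -> '3D'
  i=3: run of 'B' x 1 -> '1B'
  i=4: run of 'D' x 1 -> '1D'
  i=5: run of 'C' x 9 -> '9C'
  i=14: run of 'B' x 1 -> '1B'
  i=15: run of 'C' x 3 -> '3C'
  i=18: run of 'B' x 2 -> '2B'
  i=20: run of 'C' x 3 -> '3C'

RLE = 3D1B1D9C1B3C2B3C


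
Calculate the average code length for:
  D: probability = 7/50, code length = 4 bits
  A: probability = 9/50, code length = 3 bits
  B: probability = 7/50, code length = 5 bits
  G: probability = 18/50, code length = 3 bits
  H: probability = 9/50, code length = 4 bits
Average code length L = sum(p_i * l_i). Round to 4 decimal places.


Weighted contributions p_i * l_i:
  D: (7/50) * 4 = 28/50
  A: (9/50) * 3 = 27/50
  B: (7/50) * 5 = 35/50
  G: (18/50) * 3 = 54/50
  H: (9/50) * 4 = 36/50
Sum = (28 + 27 + 35 + 54 + 36)/50 = 180/50

L = 180/50 = 3.6000 bits/symbol


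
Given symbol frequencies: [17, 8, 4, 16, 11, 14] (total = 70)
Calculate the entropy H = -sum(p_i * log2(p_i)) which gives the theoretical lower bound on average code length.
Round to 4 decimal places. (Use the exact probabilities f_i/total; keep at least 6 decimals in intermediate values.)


Per-symbol terms -p_i * log2(p_i) with p_i = f_i/70:
  p = 17/70 = 0.242857: log2(p) = -2.041820, -p*log2(p) = 0.495871
  p = 8/70 = 0.114286: log2(p) = -3.129283, -p*log2(p) = 0.357632
  p = 4/70 = 0.057143: log2(p) = -4.129283, -p*log2(p) = 0.235959
  p = 16/70 = 0.228571: log2(p) = -2.129283, -p*log2(p) = 0.486693
  p = 11/70 = 0.157143: log2(p) = -2.669851, -p*log2(p) = 0.419548
  p = 14/70 = 0.200000: log2(p) = -2.321928, -p*log2(p) = 0.464386
H = 0.495871 + 0.357632 + 0.235959 + 0.486693 + 0.419548 + 0.464386 = 2.460089

H = 2.4601 bits/symbol


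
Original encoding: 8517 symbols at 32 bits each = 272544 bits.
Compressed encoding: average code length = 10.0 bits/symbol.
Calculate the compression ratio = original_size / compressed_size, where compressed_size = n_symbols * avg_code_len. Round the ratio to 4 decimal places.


original_size = n_symbols * orig_bits = 8517 * 32 = 272544 bits
compressed_size = n_symbols * avg_code_len = 8517 * 10.0 = 85170.0 bits
ratio = original_size / compressed_size = 272544 / 85170.0 = 3.2

Compression ratio = 3.2


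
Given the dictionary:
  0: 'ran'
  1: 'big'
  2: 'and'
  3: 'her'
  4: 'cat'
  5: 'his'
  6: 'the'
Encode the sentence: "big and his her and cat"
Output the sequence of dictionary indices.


Look up each word in the dictionary:
  'big' -> 1
  'and' -> 2
  'his' -> 5
  'her' -> 3
  'and' -> 2
  'cat' -> 4

Encoded: [1, 2, 5, 3, 2, 4]


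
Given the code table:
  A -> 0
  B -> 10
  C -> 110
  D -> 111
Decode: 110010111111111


Decoding:
110 -> C
0 -> A
10 -> B
111 -> D
111 -> D
111 -> D


Result: CABDDD


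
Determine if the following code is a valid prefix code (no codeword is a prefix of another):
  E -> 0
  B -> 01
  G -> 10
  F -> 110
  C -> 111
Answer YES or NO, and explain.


Checking each pair (does one codeword prefix another?):
  E='0' vs B='01': prefix -- VIOLATION

NO -- this is NOT a valid prefix code. E (0) is a prefix of B (01).


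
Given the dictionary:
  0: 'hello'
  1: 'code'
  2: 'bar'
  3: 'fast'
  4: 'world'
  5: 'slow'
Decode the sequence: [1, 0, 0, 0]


Look up each index in the dictionary:
  1 -> 'code'
  0 -> 'hello'
  0 -> 'hello'
  0 -> 'hello'

Decoded: "code hello hello hello"


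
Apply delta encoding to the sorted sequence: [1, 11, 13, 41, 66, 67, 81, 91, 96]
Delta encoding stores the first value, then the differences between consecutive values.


First value: 1
Deltas:
  11 - 1 = 10
  13 - 11 = 2
  41 - 13 = 28
  66 - 41 = 25
  67 - 66 = 1
  81 - 67 = 14
  91 - 81 = 10
  96 - 91 = 5


Delta encoded: [1, 10, 2, 28, 25, 1, 14, 10, 5]


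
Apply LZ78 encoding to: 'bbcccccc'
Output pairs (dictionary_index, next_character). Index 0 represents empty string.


LZ78 encoding steps:
Dictionary: {0: ''}
Step 1: w='' (idx 0), next='b' -> output (0, 'b'), add 'b' as idx 1
Step 2: w='b' (idx 1), next='c' -> output (1, 'c'), add 'bc' as idx 2
Step 3: w='' (idx 0), next='c' -> output (0, 'c'), add 'c' as idx 3
Step 4: w='c' (idx 3), next='c' -> output (3, 'c'), add 'cc' as idx 4
Step 5: w='cc' (idx 4), end of input -> output (4, '')


Encoded: [(0, 'b'), (1, 'c'), (0, 'c'), (3, 'c'), (4, '')]


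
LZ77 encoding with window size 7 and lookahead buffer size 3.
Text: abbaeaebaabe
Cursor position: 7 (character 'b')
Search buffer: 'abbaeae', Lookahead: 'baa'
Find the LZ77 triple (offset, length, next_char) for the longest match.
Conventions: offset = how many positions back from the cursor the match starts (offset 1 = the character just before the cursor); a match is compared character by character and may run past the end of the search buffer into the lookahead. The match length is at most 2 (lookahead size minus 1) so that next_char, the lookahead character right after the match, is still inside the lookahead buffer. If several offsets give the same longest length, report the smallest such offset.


Try each offset into the search buffer:
  offset=1 (pos 6, char 'e'): match length 0
  offset=2 (pos 5, char 'a'): match length 0
  offset=3 (pos 4, char 'e'): match length 0
  offset=4 (pos 3, char 'a'): match length 0
  offset=5 (pos 2, char 'b'): match length 2
  offset=6 (pos 1, char 'b'): match length 1
  offset=7 (pos 0, char 'a'): match length 0
Longest match has length 2 at offset 5.
next_char = character at position 7 + 2 = 9 -> 'a'

Best match: offset=5, length=2 (matching 'ba' starting at position 2)
LZ77 triple: (5, 2, 'a')


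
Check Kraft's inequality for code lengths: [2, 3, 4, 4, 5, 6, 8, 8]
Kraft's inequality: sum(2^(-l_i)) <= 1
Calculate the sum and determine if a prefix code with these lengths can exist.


Sum = 2^(-2) + 2^(-3) + 2^(-4) + 2^(-4) + 2^(-5) + 2^(-6) + 2^(-8) + 2^(-8)
    = 0.25 + 0.125 + 0.0625 + 0.0625 + 0.03125 + 0.015625 + 0.00390625 + 0.00390625
    = 142/256 = 0.5546875
Since 0.5546875 <= 1, Kraft's inequality IS satisfied.
A prefix code with these lengths CAN exist.

Kraft sum = 0.5546875. Satisfied.


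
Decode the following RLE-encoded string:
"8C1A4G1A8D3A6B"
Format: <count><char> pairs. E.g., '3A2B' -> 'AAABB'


Expanding each <count><char> pair:
  8C -> 'CCCCCCCC'
  1A -> 'A'
  4G -> 'GGGG'
  1A -> 'A'
  8D -> 'DDDDDDDD'
  3A -> 'AAA'
  6B -> 'BBBBBB'

Decoded = CCCCCCCCAGGGGADDDDDDDDAAABBBBBB


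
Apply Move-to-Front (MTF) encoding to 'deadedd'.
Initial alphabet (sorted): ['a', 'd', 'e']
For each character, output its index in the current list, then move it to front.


MTF encoding:
'd': index 1 in ['a', 'd', 'e'] -> ['d', 'a', 'e']
'e': index 2 in ['d', 'a', 'e'] -> ['e', 'd', 'a']
'a': index 2 in ['e', 'd', 'a'] -> ['a', 'e', 'd']
'd': index 2 in ['a', 'e', 'd'] -> ['d', 'a', 'e']
'e': index 2 in ['d', 'a', 'e'] -> ['e', 'd', 'a']
'd': index 1 in ['e', 'd', 'a'] -> ['d', 'e', 'a']
'd': index 0 in ['d', 'e', 'a'] -> ['d', 'e', 'a']


Output: [1, 2, 2, 2, 2, 1, 0]


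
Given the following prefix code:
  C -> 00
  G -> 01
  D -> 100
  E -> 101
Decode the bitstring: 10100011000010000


Decoding step by step:
Bits 101 -> E
Bits 00 -> C
Bits 01 -> G
Bits 100 -> D
Bits 00 -> C
Bits 100 -> D
Bits 00 -> C


Decoded message: ECGDCDC


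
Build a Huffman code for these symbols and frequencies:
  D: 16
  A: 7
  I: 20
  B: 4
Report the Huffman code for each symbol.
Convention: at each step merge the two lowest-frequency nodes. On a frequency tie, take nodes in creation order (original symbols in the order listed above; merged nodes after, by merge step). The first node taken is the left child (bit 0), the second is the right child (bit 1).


Huffman tree construction:
Step 1: Merge B(4) + A(7) = 11
Step 2: Merge (B+A)(11) + D(16) = 27
Step 3: Merge I(20) + ((B+A)+D)(27) = 47
Read each symbol's code off the tree from the root (left child = 0, right child = 1).

Codes:
  D: 11 (length 2)
  A: 101 (length 3)
  I: 0 (length 1)
  B: 100 (length 3)
Average code length: 85/47 = 1.8085 bits/symbol


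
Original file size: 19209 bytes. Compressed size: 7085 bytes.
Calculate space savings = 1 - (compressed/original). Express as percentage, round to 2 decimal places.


ratio = compressed/original = 7085/19209 = 0.368838
savings = 1 - ratio = 1 - 0.368838 = 0.631162
as a percentage: 0.631162 * 100 = 63.12%

Space savings = 1 - 7085/19209 = 63.12%


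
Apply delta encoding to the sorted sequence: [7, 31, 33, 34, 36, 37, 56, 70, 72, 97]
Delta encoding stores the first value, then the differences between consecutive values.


First value: 7
Deltas:
  31 - 7 = 24
  33 - 31 = 2
  34 - 33 = 1
  36 - 34 = 2
  37 - 36 = 1
  56 - 37 = 19
  70 - 56 = 14
  72 - 70 = 2
  97 - 72 = 25


Delta encoded: [7, 24, 2, 1, 2, 1, 19, 14, 2, 25]
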